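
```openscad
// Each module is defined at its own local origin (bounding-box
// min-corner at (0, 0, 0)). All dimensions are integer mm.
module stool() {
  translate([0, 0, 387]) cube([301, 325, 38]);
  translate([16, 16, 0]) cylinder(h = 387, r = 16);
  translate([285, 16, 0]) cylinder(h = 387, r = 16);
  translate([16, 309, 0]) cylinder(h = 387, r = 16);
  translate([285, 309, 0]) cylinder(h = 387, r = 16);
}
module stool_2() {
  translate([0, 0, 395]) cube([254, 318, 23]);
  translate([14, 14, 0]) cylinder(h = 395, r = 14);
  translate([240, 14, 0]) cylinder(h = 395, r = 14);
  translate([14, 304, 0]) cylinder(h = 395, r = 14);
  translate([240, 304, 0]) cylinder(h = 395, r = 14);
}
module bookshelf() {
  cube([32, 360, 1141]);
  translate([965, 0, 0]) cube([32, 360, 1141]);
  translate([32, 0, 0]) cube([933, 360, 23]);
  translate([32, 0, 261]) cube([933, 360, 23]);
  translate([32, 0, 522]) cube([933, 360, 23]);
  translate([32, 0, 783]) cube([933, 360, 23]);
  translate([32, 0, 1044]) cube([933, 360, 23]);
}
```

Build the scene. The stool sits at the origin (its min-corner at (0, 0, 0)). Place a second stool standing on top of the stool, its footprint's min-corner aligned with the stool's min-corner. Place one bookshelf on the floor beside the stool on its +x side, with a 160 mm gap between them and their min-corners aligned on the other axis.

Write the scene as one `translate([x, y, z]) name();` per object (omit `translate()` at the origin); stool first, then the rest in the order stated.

stool();
translate([0, 0, 425]) stool_2();
translate([461, 0, 0]) bookshelf();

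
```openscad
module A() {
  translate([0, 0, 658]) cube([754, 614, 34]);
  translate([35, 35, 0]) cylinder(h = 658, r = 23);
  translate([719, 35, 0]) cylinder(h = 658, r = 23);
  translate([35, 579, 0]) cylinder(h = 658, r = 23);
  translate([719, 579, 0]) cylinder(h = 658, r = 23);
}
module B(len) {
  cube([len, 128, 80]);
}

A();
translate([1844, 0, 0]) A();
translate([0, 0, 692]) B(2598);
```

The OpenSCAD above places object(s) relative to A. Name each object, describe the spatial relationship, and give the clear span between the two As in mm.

Second table starts at x = 1844; first ends at x = 754; clear span = 1844 − 754 = 1090 mm.

A is a table. B is a beam. A beam spans the tops of two tables. The clear span between the two tables is 1090 mm.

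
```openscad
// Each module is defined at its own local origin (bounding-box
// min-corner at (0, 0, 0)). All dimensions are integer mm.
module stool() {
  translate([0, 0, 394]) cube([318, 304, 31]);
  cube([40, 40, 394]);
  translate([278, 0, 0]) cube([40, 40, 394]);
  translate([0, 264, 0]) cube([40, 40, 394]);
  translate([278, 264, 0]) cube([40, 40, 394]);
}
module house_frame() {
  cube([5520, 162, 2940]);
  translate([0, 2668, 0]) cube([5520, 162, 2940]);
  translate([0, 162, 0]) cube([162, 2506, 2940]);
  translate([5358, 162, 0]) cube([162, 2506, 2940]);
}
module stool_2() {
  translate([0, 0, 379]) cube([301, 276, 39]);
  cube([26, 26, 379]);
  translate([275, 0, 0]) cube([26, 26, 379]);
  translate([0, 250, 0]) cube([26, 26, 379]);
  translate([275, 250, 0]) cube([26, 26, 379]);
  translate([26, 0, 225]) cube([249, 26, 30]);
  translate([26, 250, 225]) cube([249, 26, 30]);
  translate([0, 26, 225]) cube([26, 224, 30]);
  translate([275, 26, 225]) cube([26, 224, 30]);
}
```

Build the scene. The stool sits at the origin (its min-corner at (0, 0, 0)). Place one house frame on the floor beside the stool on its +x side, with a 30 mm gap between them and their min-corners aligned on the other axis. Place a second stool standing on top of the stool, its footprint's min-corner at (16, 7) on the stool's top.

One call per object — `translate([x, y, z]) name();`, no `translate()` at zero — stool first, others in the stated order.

stool();
translate([348, 0, 0]) house_frame();
translate([16, 7, 425]) stool_2();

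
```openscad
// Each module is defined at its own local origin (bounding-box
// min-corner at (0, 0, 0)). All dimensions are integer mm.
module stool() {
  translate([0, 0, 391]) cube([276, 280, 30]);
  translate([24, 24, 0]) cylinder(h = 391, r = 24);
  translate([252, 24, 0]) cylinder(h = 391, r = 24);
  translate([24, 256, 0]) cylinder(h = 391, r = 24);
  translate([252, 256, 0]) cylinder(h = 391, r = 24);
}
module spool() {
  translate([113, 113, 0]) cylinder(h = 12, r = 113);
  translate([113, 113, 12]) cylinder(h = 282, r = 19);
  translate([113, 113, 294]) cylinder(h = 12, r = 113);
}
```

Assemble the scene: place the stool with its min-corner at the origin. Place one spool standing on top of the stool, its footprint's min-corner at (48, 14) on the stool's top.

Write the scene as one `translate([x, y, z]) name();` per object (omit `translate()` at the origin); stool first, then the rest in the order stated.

stool();
translate([48, 14, 421]) spool();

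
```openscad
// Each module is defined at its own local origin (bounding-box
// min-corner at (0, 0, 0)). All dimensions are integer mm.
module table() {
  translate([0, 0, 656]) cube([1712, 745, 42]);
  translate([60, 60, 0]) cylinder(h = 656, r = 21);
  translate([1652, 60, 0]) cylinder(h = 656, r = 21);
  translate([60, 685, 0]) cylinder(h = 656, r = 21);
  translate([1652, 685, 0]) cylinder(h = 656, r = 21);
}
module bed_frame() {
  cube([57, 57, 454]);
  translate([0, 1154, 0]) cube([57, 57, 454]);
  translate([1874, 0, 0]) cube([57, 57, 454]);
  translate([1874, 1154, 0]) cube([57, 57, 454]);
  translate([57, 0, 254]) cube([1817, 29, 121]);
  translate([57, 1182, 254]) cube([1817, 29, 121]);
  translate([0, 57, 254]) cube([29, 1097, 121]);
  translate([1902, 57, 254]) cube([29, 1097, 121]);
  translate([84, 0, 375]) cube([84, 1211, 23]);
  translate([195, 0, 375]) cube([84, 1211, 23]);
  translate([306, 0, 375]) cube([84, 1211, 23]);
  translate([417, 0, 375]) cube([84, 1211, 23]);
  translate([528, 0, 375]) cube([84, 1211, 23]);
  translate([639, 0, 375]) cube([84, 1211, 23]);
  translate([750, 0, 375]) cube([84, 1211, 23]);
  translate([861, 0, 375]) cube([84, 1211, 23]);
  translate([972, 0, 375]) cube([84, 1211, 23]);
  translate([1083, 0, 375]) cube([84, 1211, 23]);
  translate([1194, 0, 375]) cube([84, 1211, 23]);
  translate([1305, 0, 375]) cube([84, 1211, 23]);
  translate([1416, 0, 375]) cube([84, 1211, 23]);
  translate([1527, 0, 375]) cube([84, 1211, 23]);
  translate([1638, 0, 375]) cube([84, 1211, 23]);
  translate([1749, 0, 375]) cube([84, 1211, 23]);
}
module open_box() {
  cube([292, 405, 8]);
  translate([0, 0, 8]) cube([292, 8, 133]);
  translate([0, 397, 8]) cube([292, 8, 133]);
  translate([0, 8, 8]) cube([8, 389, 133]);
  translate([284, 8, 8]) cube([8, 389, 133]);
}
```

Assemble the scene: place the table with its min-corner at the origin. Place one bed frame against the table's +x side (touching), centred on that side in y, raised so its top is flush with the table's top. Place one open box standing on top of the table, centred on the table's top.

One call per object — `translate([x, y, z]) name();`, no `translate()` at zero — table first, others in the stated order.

table();
translate([1712, -233, 244]) bed_frame();
translate([710, 170, 698]) open_box();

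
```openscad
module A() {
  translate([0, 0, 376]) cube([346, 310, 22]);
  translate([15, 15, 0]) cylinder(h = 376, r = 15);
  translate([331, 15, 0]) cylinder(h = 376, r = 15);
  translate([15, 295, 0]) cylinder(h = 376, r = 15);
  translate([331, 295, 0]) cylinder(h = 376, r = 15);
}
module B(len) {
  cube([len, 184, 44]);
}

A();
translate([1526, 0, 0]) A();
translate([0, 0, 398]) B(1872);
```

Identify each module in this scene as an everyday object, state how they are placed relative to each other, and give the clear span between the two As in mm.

A is a stool. B is a beam. A beam spans the tops of two stools. The clear span between the two stools is 1180 mm.

Second stool starts at x = 1526; first ends at x = 346; clear span = 1526 − 346 = 1180 mm.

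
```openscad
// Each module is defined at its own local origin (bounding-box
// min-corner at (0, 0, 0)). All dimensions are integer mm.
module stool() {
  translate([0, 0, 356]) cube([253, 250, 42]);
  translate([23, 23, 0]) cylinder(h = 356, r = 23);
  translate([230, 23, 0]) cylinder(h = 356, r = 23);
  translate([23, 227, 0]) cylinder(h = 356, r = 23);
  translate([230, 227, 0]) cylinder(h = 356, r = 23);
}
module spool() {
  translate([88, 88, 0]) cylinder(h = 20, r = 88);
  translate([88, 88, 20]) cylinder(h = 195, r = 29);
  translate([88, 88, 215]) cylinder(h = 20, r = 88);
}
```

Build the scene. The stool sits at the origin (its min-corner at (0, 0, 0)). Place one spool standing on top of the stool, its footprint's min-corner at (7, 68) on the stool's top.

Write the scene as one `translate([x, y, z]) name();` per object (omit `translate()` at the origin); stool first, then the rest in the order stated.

stool();
translate([7, 68, 398]) spool();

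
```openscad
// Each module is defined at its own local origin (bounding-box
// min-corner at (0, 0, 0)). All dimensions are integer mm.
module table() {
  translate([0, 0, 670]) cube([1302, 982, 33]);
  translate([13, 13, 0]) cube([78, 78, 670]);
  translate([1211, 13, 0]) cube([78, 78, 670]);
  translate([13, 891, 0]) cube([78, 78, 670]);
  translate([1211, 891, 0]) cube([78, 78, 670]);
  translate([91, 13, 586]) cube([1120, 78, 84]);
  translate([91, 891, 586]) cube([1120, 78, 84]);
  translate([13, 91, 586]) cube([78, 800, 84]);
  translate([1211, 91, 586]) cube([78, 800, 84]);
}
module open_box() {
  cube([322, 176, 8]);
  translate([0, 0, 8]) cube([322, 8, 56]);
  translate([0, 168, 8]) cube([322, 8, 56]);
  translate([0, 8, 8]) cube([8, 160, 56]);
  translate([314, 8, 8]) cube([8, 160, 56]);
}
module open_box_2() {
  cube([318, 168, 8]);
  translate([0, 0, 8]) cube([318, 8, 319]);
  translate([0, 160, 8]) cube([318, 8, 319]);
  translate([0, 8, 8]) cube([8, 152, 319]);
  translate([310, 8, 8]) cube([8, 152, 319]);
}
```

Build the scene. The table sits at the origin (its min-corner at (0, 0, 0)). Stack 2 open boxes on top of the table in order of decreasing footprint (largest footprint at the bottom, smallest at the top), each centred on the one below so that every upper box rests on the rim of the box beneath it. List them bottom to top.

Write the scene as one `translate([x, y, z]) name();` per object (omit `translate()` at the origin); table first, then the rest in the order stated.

table();
translate([490, 403, 703]) open_box();
translate([492, 407, 767]) open_box_2();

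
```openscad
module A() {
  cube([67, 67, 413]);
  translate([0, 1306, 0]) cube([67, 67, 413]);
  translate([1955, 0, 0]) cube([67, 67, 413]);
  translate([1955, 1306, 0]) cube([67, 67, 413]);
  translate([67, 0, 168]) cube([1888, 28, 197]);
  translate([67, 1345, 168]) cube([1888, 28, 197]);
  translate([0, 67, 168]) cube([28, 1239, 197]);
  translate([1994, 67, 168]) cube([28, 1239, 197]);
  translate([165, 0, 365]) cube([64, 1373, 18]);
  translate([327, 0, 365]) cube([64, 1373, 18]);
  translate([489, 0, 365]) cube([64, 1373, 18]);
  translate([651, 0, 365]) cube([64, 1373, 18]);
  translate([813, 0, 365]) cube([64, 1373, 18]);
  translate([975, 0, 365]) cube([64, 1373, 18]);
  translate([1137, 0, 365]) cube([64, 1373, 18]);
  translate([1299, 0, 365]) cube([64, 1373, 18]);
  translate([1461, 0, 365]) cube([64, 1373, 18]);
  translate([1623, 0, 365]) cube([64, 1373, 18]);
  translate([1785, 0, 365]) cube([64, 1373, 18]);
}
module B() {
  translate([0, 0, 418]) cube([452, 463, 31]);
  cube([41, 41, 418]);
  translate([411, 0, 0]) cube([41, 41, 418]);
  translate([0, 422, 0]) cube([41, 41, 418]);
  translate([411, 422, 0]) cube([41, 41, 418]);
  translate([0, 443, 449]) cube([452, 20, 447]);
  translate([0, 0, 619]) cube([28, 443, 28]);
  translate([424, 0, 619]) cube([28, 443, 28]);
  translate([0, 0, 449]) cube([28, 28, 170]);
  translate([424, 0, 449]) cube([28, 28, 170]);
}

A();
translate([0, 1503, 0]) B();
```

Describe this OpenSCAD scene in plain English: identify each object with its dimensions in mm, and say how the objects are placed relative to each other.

A is a bed frame 2022 mm long (x) by 1373 mm wide (y). Four 67×67 mm corner posts, 413 mm tall, at the corners of the footprint. Four rails of 28 mm thickness and 197 mm height run between adjacent posts with their undersides at z = 168 mm, their outer faces flush with the outside of the frame (the two x-running rails run between the posts' inner faces; the two y-running rails run between the posts' inner faces). 11 slats, each 64 mm wide (x) and 18 mm thick, lie across the top of the two x-running rails, running the full 1373 mm width of the frame in y; the slats are evenly spaced along x between the inner faces of the end posts with equal gaps (rounded down to the nearest mm) at the −x end and between each pair — any rounding remainder accumulates at the +x end.

B is a chair. The seat is a 452×463×31 mm slab with its top at z = 449 mm, on four 41×41 mm corner legs (flush with the seat edges, standing on z = 0). A flat backrest 20 mm thick, 447 mm tall, spans the full seat width and rises from the seat top along its +y edge, rear face flush with the rear of the seat. Two armrests of 28×28 mm section run along each side from the seat's front edge to the front of the backrest, top faces 198 mm above the seat top and outer faces flush with the seat's x-edges; a 28×28 mm post under the front of each armrest stands on the seat at the front corner.

The chair is on the floor beside the bed frame on its +y side.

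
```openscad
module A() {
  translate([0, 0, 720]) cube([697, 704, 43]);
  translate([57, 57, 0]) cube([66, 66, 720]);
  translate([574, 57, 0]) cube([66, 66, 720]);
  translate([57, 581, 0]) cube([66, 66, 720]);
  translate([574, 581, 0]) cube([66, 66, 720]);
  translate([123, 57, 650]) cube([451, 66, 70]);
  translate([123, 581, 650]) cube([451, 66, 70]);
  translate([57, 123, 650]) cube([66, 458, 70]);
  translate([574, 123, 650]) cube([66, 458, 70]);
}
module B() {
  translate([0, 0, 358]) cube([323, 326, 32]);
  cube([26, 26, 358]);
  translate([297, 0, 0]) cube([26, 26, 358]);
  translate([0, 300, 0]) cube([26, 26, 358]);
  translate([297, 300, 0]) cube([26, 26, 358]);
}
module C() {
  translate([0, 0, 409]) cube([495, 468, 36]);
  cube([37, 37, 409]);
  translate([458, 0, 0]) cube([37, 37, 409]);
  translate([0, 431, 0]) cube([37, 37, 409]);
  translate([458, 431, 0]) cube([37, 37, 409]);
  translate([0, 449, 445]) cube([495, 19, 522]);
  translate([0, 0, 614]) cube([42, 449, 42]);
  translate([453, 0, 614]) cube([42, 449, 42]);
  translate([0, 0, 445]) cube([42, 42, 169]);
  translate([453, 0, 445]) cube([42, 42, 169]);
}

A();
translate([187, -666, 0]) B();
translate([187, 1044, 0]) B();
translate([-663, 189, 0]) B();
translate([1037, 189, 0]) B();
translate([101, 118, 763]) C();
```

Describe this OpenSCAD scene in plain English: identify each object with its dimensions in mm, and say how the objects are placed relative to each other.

A is a rectangular dining table. The top is 697×704×43 mm with its upper surface at z = 763 mm. It stands on four 66×66 mm square legs, each inset 57 mm from the nearest pair of top edges, running from the floor to the underside of the top. Four apron rails, 66 mm thick and 70 mm tall, run between adjacent legs with their top edges flush with the underside of the top and their outer faces flush with the legs' outer faces.

B is a four-legged stool. The seat is a 323×326×32 mm slab whose top surface is at z = 390 mm; four square legs, each 26×26 mm in cross-section, run from the floor (z = 0) to the underside of the seat, each flush with a corner of the seat.

C is a chair. The seat is a 495×468×36 mm slab with its top at z = 445 mm, on four 37×37 mm corner legs (flush with the seat edges, standing on z = 0). A flat backrest 19 mm thick, 522 mm tall, spans the full seat width and rises from the seat top along its +y edge, rear face flush with the rear of the seat. Two armrests of 42×42 mm section run along each side from the seat's front edge to the front of the backrest, top faces 211 mm above the seat top and outer faces flush with the seat's x-edges; a 42×42 mm post under the front of each armrest stands on the seat at the front corner.

Four stools sit around the table at the −y, +y, −x, +x sides. The chair is on top of the table, centred.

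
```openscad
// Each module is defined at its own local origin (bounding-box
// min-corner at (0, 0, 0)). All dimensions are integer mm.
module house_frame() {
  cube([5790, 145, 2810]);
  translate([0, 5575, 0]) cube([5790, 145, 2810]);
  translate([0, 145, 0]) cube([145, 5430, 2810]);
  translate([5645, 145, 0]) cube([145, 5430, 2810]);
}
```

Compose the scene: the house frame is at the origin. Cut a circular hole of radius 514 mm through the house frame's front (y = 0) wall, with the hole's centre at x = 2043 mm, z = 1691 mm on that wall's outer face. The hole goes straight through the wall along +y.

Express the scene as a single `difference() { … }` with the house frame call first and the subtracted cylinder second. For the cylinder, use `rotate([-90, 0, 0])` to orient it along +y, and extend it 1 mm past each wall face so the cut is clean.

difference() {
  house_frame();
  translate([2043, -1, 1691]) rotate([-90, 0, 0]) cylinder(h = 147, r = 514);
}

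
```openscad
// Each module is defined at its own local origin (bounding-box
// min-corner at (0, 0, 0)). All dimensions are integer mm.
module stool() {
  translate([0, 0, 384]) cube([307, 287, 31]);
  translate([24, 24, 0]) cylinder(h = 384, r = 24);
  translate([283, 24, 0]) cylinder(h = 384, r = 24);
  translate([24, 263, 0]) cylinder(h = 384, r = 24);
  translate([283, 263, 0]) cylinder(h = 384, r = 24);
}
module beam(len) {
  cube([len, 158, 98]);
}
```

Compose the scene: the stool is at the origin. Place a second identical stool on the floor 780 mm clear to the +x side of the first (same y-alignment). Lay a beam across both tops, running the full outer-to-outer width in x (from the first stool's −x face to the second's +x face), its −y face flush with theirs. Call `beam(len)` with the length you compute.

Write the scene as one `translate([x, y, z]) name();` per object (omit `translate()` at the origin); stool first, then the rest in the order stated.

stool();
translate([1087, 0, 0]) stool();
translate([0, 0, 415]) beam(1394);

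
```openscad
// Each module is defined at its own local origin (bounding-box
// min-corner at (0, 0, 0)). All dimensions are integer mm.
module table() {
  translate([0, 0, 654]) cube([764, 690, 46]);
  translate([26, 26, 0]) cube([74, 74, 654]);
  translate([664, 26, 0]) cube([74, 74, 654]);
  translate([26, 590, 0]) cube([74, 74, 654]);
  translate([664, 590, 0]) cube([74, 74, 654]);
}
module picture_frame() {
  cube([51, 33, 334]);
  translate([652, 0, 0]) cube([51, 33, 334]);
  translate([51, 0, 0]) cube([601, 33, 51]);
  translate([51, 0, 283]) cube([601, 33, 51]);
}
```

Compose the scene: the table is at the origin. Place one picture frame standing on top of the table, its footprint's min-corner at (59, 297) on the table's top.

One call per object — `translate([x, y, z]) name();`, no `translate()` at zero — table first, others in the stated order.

table();
translate([59, 297, 700]) picture_frame();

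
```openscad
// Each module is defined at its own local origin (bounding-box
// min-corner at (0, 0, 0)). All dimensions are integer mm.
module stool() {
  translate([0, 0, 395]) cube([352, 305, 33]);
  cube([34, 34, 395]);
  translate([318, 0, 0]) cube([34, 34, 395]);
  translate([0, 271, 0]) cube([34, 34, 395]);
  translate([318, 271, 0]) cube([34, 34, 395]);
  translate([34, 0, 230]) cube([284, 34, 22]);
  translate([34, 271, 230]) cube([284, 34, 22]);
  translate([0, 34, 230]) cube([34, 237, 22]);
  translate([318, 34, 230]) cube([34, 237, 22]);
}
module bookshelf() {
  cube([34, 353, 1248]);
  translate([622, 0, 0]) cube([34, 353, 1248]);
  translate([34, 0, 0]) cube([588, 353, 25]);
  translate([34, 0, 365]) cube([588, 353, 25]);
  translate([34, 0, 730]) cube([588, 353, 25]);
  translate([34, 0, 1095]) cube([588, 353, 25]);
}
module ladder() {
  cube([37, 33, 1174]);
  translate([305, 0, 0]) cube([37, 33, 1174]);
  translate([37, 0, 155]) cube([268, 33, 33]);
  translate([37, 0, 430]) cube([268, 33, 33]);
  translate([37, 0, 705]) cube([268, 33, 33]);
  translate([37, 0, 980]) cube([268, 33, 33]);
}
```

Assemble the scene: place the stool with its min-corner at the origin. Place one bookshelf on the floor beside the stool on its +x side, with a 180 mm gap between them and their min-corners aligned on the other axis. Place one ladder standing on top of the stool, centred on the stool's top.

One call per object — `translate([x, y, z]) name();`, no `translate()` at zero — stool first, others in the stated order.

stool();
translate([532, 0, 0]) bookshelf();
translate([5, 136, 428]) ladder();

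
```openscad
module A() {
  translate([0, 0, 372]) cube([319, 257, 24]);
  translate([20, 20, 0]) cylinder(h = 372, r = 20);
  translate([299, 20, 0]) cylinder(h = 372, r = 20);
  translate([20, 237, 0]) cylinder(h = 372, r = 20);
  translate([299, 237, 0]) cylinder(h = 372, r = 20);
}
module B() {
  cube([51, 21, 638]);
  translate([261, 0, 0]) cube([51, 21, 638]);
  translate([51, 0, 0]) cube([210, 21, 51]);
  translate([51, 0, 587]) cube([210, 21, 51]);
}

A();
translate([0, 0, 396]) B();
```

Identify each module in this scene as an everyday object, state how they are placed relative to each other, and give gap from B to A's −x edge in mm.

A is a stool. B is a picture frame. The picture frame is on top of the stool. The gap from the picture frame to the stool's −x edge is 0 mm.

The picture frame's min-x is at 0; the stool's min-x is 0; gap = 0 mm.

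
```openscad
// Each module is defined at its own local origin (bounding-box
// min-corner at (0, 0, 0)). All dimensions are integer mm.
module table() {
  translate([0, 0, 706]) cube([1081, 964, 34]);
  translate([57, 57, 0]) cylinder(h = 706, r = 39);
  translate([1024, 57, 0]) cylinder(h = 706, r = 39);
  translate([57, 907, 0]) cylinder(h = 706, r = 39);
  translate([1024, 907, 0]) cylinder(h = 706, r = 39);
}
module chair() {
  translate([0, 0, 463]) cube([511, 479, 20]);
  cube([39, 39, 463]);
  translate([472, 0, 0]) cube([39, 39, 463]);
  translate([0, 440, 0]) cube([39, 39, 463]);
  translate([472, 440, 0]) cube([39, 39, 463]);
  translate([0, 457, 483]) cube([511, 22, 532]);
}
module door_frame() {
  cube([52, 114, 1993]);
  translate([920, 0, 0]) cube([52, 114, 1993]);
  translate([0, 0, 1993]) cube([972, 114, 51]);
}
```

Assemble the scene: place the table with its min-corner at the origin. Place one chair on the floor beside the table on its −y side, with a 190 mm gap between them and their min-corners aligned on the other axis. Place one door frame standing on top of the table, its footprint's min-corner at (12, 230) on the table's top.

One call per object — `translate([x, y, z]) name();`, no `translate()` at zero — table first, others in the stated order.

table();
translate([0, -669, 0]) chair();
translate([12, 230, 740]) door_frame();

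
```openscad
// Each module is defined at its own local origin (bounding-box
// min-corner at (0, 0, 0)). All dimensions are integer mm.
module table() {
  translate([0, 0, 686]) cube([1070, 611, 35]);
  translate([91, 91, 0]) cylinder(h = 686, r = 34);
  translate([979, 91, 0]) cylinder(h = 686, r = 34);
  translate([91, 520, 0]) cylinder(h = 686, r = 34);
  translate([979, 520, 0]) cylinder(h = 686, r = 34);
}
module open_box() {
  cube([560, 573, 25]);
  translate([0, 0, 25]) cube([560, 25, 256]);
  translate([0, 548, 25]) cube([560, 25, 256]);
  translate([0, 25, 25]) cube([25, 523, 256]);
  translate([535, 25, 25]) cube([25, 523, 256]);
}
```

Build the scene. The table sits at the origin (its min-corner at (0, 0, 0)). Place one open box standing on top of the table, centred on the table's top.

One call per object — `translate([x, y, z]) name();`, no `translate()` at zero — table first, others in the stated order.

table();
translate([255, 19, 721]) open_box();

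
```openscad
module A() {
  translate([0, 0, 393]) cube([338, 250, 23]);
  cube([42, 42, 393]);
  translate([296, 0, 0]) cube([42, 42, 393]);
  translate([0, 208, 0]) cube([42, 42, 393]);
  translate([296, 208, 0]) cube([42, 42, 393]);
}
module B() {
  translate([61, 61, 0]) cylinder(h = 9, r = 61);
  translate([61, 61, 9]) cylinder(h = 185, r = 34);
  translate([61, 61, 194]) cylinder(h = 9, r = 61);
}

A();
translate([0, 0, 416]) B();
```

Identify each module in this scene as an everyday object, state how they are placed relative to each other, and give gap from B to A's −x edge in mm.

A is a stool. B is a spool. The spool is on top of the stool. The gap from the spool to the stool's −x edge is 0 mm.

The spool's min-x is at 0; the stool's min-x is 0; gap = 0 mm.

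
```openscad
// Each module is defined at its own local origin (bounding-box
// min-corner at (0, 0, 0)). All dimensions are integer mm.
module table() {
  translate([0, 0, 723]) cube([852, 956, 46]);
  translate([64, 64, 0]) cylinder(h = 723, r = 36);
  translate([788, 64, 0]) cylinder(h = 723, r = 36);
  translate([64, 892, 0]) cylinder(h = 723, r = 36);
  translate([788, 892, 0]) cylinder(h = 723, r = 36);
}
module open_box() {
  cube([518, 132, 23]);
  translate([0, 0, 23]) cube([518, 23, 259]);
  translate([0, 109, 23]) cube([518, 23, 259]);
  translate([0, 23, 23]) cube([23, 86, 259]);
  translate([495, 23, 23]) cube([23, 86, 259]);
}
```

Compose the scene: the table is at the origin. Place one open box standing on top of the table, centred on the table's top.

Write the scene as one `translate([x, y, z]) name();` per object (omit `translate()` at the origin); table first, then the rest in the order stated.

table();
translate([167, 412, 769]) open_box();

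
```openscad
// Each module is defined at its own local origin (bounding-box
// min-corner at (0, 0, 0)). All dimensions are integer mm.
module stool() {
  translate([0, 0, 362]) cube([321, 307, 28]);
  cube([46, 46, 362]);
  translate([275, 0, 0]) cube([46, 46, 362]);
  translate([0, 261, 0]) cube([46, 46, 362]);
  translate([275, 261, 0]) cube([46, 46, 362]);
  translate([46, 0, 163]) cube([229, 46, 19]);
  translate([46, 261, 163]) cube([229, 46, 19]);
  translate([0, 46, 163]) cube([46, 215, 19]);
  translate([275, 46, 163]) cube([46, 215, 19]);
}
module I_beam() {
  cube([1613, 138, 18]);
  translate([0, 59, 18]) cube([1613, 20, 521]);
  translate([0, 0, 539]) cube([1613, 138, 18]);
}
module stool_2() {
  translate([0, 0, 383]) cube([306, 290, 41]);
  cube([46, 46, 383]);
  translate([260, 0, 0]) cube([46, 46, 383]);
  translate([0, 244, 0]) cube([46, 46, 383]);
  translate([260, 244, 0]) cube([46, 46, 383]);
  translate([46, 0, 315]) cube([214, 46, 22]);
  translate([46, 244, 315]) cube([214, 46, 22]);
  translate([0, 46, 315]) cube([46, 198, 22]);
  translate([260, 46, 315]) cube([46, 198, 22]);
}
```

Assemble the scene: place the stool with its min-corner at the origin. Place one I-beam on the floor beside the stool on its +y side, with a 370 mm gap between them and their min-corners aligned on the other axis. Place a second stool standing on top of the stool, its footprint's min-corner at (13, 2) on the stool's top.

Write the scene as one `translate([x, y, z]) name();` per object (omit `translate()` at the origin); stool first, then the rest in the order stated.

stool();
translate([0, 677, 0]) I_beam();
translate([13, 2, 390]) stool_2();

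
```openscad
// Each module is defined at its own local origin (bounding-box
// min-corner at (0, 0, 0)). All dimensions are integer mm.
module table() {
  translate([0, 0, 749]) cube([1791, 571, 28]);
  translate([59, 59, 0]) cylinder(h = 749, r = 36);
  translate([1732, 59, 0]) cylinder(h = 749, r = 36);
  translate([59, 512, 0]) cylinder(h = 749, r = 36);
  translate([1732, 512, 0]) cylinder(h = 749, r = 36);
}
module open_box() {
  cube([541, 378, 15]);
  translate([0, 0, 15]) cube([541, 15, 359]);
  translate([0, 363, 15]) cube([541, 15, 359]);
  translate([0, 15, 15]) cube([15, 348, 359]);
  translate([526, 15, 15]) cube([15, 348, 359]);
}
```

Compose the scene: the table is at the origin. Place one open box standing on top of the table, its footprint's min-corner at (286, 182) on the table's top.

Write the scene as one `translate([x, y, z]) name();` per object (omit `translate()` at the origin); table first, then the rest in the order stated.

table();
translate([286, 182, 777]) open_box();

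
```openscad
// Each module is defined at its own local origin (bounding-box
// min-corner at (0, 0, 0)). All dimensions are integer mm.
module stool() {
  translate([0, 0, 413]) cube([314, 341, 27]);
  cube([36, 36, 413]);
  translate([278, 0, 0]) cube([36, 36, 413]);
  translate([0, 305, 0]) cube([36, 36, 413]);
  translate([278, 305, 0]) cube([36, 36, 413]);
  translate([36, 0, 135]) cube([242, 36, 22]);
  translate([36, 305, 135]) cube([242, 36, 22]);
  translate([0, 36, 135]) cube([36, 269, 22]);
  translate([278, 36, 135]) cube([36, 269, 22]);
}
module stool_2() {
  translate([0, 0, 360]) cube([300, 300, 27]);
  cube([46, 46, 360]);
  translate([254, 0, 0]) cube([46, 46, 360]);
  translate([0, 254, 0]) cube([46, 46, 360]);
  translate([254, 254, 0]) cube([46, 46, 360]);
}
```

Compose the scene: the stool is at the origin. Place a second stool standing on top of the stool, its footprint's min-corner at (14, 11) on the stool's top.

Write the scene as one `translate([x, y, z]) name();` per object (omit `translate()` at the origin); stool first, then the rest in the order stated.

stool();
translate([14, 11, 440]) stool_2();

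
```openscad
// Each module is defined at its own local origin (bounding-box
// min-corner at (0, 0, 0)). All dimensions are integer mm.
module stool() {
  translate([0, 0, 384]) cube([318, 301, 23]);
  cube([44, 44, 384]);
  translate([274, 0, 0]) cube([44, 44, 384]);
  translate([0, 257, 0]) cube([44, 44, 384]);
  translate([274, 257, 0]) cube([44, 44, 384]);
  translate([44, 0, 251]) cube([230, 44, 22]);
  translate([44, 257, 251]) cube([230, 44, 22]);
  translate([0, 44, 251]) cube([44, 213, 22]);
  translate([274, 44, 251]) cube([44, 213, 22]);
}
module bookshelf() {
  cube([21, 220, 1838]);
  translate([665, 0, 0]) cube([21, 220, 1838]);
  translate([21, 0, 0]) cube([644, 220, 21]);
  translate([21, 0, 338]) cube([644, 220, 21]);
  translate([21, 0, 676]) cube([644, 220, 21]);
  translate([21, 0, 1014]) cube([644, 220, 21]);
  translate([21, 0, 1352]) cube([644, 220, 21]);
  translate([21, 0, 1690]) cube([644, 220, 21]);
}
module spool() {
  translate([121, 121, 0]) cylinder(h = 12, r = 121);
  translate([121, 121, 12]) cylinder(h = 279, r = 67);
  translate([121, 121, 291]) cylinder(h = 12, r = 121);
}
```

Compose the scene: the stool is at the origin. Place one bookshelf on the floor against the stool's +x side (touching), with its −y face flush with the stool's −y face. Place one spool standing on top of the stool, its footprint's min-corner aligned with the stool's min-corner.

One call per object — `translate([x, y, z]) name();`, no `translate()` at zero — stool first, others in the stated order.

stool();
translate([318, 0, 0]) bookshelf();
translate([0, 0, 407]) spool();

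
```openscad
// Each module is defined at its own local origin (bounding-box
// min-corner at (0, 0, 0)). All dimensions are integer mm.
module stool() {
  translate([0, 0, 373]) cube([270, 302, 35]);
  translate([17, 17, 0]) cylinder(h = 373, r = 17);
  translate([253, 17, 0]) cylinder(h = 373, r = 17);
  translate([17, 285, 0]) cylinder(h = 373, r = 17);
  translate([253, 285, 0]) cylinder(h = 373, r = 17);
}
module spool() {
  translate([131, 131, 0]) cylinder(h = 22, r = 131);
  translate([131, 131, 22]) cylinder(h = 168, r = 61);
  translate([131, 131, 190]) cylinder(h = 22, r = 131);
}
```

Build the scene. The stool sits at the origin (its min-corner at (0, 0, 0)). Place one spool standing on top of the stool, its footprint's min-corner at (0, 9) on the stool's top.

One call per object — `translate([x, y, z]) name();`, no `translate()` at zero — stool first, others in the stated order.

stool();
translate([0, 9, 408]) spool();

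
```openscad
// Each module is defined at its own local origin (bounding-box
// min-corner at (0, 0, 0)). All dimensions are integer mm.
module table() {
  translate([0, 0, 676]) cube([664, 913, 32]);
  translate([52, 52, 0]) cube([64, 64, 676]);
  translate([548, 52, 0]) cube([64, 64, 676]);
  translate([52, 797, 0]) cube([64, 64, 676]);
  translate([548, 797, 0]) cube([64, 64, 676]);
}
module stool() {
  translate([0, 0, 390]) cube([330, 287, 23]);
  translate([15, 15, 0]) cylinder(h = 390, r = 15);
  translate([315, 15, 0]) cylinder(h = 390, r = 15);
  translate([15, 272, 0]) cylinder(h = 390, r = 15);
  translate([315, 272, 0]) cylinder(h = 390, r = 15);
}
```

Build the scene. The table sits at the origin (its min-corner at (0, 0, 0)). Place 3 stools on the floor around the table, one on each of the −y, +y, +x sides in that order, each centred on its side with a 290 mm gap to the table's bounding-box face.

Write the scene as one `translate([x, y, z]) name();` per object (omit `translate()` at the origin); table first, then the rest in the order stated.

table();
translate([167, -577, 0]) stool();
translate([167, 1203, 0]) stool();
translate([954, 313, 0]) stool();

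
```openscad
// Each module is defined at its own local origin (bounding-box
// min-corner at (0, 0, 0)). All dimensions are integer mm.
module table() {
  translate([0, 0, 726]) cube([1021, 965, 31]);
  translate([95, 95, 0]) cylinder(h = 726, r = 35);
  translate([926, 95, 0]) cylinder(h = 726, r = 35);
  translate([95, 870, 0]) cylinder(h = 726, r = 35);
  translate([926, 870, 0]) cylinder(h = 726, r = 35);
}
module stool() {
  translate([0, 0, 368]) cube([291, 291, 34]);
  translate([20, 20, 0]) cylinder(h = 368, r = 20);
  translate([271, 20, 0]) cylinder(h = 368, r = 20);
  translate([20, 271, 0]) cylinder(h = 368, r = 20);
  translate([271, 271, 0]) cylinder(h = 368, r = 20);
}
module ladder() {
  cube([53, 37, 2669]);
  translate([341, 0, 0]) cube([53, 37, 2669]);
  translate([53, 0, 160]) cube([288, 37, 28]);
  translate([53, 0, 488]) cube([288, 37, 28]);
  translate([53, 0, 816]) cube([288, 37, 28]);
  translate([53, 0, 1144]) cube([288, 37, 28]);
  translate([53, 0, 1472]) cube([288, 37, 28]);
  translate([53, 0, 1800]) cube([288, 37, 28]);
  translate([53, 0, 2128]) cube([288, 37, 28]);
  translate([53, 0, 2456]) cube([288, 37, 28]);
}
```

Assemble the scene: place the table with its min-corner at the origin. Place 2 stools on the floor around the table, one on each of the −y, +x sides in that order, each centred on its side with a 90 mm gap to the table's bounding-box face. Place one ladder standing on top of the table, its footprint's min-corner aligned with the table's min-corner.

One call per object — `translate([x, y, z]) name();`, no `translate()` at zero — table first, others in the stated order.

table();
translate([365, -381, 0]) stool();
translate([1111, 337, 0]) stool();
translate([0, 0, 757]) ladder();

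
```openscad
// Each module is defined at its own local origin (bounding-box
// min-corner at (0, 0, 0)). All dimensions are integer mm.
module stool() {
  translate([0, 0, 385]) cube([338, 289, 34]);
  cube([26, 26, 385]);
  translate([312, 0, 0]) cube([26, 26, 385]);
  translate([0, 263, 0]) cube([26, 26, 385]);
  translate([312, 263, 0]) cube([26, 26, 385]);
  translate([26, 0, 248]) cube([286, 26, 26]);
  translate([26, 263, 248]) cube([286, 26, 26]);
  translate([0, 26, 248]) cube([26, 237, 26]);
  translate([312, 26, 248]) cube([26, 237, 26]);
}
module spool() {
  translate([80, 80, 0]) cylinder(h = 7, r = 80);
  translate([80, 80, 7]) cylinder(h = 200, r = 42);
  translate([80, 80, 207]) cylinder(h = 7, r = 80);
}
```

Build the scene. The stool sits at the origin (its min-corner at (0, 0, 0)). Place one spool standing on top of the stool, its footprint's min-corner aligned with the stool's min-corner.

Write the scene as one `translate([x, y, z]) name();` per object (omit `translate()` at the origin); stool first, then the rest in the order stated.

stool();
translate([0, 0, 419]) spool();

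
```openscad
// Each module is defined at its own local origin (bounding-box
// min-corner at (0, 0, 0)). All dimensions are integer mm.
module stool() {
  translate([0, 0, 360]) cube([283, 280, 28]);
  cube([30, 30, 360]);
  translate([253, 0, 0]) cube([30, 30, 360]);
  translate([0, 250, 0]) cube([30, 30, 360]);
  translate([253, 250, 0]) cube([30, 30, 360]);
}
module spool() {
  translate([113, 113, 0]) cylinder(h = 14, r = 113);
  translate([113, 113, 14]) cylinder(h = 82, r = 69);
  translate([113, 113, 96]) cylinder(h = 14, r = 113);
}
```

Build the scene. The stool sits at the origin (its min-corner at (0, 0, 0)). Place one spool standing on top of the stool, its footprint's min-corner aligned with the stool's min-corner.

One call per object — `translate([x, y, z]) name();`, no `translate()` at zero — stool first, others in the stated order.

stool();
translate([0, 0, 388]) spool();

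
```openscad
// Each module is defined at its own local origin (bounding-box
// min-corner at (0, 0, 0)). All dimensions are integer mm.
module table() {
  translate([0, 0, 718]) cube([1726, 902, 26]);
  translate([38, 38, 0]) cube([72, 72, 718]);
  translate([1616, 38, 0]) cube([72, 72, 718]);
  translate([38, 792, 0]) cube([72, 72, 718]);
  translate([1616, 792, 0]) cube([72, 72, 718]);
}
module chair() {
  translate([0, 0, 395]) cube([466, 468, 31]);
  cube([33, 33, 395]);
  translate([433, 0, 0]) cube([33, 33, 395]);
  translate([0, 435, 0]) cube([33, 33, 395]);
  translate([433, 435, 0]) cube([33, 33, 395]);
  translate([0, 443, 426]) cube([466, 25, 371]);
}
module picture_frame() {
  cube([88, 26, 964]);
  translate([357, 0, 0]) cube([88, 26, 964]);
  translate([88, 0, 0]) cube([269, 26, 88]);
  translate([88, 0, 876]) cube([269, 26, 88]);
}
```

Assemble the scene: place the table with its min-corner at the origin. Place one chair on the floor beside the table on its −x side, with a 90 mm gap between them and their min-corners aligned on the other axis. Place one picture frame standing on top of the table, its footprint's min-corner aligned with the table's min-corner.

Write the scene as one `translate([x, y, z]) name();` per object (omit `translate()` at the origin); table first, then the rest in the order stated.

table();
translate([-556, 0, 0]) chair();
translate([0, 0, 744]) picture_frame();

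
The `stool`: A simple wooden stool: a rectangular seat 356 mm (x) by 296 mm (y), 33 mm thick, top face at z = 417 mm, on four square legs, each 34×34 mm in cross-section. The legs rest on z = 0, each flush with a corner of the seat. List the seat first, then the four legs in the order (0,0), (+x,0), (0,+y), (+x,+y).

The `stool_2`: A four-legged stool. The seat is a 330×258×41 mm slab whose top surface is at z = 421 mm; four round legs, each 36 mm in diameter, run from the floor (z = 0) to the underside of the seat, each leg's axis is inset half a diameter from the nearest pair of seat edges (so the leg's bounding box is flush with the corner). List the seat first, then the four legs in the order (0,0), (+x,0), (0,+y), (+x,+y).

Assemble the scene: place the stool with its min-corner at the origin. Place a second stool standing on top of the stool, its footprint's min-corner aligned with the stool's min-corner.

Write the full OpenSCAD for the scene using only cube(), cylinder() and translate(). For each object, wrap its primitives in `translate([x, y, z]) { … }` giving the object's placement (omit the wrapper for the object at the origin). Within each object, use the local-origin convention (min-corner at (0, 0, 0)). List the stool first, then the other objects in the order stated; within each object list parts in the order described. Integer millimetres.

translate([0, 0, 384]) cube([356, 296, 33]);
cube([34, 34, 384]);
translate([322, 0, 0]) cube([34, 34, 384]);
translate([0, 262, 0]) cube([34, 34, 384]);
translate([322, 262, 0]) cube([34, 34, 384]);
translate([0, 0, 417]) {
  translate([0, 0, 380]) cube([330, 258, 41]);
  translate([18, 18, 0]) cylinder(h = 380, r = 18);
  translate([312, 18, 0]) cylinder(h = 380, r = 18);
  translate([18, 240, 0]) cylinder(h = 380, r = 18);
  translate([312, 240, 0]) cylinder(h = 380, r = 18);
}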